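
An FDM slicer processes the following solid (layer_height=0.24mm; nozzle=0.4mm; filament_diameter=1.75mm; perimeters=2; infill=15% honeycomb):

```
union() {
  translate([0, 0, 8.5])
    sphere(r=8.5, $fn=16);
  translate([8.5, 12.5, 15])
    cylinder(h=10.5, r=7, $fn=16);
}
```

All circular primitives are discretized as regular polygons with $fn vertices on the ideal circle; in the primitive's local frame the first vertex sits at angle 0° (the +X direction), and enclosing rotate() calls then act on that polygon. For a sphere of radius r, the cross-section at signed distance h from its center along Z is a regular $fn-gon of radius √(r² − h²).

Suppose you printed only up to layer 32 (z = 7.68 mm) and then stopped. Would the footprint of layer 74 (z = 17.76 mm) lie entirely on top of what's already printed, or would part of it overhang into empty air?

Compare the two slices. At z = 7.68: the r=8.5 sphere contributes a regular 16-gon of circumradius √(8.5²−0.82²) = 8.460 (area = (16/2)·8.460²·sin(360°/16) = 219.13 mm²); the cylinder at (8.5, 12.5) does not reach this height (z outside [15, 25.5]); Taking the union: only the r=8.5 sphere is present, so the union is just that shape — area = 219.13 mm². At z = 17.76: the sphere is not intersected at this z (|z−center|=9.260 > r=8.5); the r=7 cylinder at (8.5, 12.5) contributes a regular 16-gon of circumradius 7 (area = (16/2)·7.000²·sin(360°/16) = 150.01 mm²); Combining (union): only the r=7 cylinder at (8.5, 12.5) is present, so the union is just that shape — area = 150.01 mm². Checking containment: at z = 17.76 the cross-section extends beyond the z = 7.68 cross-section by about 149.88 mm².

part overhangs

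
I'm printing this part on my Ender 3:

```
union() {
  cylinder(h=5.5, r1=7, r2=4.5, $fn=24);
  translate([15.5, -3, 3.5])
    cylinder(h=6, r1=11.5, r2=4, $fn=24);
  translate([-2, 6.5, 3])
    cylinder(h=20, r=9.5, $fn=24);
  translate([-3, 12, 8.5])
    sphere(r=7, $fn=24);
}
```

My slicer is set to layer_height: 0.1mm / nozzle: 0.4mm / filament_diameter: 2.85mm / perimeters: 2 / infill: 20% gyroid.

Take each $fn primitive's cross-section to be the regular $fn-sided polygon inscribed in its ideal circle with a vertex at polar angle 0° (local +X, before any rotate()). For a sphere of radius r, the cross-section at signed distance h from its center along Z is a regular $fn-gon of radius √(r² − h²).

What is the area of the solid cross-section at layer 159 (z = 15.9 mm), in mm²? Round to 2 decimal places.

At z = 15.9 mm: the cone does not reach this height (z outside [0, 5.5]); the cone at (15.5, -3) is not intersected at this z (z outside [3.5, 9.5]); the r=9.5 cylinder at (-2, 6.5) gives a regular 24-gon of circumradius 9.5 (constant along its height) (area = (24/2)·9.500²·sin(360°/24) = 280.30 mm²); the sphere at (-3, 12) is not intersected at this z (|z−center|=7.400 > r=7); Taking the union: only the r=9.5 cylinder at (-2, 6.5) is present, so the union is just that shape — area = 280.30 mm². Overall, the cross-section is a single solid region. Net area = 280.30 mm².

280.30 mm²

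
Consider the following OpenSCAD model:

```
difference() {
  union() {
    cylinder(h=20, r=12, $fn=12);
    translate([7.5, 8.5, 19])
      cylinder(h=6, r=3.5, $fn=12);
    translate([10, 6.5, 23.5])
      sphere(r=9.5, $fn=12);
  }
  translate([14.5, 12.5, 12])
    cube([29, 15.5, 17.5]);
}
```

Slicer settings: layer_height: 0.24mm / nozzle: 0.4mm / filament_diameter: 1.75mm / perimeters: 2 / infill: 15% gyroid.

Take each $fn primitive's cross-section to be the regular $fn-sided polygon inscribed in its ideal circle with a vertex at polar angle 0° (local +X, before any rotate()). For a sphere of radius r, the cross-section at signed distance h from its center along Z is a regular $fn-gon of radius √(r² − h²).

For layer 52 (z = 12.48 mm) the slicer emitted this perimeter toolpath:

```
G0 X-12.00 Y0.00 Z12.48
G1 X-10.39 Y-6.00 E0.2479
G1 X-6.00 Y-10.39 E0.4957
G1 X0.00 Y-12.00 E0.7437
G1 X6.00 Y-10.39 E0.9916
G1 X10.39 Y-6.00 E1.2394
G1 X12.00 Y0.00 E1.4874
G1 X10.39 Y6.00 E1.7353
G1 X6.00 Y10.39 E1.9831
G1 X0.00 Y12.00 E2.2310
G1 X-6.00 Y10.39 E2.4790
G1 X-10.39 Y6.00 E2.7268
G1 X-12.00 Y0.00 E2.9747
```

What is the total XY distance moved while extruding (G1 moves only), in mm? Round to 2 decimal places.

Sum the Euclidean lengths of each G1 segment: total = 74.53 mm.

74.53 mm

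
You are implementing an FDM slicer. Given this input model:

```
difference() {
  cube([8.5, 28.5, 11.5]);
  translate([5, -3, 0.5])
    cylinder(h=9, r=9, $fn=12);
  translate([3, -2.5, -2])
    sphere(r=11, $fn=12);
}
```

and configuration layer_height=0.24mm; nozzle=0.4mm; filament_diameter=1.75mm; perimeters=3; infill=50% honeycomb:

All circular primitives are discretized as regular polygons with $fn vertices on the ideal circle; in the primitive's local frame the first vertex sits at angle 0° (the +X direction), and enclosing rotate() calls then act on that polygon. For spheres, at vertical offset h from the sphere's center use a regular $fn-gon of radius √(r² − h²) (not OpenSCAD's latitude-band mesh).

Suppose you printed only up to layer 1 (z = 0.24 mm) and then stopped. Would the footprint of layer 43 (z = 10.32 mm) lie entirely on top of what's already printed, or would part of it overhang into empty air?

Compare the two slices. At z = 0.24: the cube is present — its section is the full 8.5×28.5 rectangle (area 242.25 mm²); the cylinder at (5, -3) is not intersected at this z (z outside [0.5, 9.5]); the sphere at (3, -2.5): section is a regular 12-gon, circumradius = √(r²−h²) = √(11²−2.24²) = 10.770 (area = (12/2)·10.770²·sin(360°/12) = 347.95 mm²); After the difference (first − rest): starting from the 8.5×28.5 cube (242.25 mm²), the r=11 sphere at (3, -2.5) partially overlaps it — only the 65.03 mm² overlap (of its 347.95 mm²) is removed, clipping the outline — area = 177.22 mm². At z = 10.32: the 8.5×28.5 cube contributes its full rectangle (area 242.25 mm²); the cylinder at (5, -3) does not reach this height (z outside [0.5, 9.5]); the sphere at (3, -2.5) is absent (|z−center|=12.320 > r=11); Taking the first minus the rest: none of the subtracted shapes is present at this height, so the 8.5×28.5 cube is unchanged — area = 242.25 mm². Checking containment: at z = 10.32 the cross-section extends beyond the z = 0.24 cross-section by about 65.03 mm².

part overhangs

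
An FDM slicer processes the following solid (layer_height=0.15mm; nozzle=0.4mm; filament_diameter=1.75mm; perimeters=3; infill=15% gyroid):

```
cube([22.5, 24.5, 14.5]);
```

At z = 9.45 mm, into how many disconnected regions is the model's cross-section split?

At z = 9.45 mm: the 22.5×24.5 cube contributes its full rectangle. The result has 1 disconnected region.

1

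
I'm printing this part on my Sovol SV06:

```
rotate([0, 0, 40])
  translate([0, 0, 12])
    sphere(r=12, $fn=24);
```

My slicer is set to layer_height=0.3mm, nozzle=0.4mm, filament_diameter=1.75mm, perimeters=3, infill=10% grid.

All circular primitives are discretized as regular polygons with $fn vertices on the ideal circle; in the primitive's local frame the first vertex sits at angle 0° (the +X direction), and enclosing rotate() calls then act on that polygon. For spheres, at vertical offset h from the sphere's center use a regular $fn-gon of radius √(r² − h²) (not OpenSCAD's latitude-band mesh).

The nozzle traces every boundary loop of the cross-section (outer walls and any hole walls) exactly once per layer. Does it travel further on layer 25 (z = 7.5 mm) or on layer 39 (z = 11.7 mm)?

Layer 25 (z = 7.5): the r=12 sphere contributes a regular 24-gon of circumradius √(12²−4.5²) = 11.124 (perimeter = 2·24·11.124·sin(180°/24) = 69.70 mm); (whole slice rotated 40° about Z — lengths, areas and connectivity unchanged). So its perimeter = 69.70 mm. Layer 39 (z = 11.7): the r=12 sphere contributes a regular 24-gon of circumradius √(12²−0.3²) = 11.996 (perimeter = 2·24·11.996·sin(180°/24) = 75.16 mm); (rotated 40° about Z; rotation is an isometry so areas/perimeters/island counts are preserved). So its perimeter = 75.16 mm. Layer 39 is larger (75.16 vs 69.70 mm).

layer 39 (z = 11.7 mm)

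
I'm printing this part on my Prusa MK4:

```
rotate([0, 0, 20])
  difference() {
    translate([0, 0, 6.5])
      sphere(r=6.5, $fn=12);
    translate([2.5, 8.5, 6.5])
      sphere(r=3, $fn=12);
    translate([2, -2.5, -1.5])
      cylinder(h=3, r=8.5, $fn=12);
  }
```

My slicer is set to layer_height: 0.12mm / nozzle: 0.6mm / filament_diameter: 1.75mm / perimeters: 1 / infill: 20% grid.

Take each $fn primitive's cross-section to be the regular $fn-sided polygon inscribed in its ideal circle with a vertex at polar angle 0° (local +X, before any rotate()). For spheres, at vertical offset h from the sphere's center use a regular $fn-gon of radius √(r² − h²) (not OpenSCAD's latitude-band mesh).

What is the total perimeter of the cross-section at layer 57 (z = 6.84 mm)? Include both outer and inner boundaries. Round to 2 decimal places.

40.48 mm

At z = 6.84 mm: the r=6.5 sphere slices to a regular 12-gon of circumradius 6.491 (√(r²−h²) with h=0.34 from center) (perimeter = 2·12·6.491·sin(180°/12) = 40.32 mm); the r=3 sphere at (2.5, 8.5) contributes a regular 12-gon of circumradius √(3²−0.34²) = 2.981 (perimeter = 2·12·2.981·sin(180°/12) = 18.51 mm); the cylinder at (2, -2.5) is absent (z outside [-1.5, 1.5]); Taking the first minus the rest: starting from the r=6.5 sphere, the r=3 sphere at (2.5, 8.5) partially overlaps it — only the 0.60 mm² overlap (of its 26.65 mm²) is removed, clipping the outline — boundary = 40.48 mm; (whole slice rotated 20° about Z — lengths, areas and connectivity unchanged). Overall, the cross-section is a single solid region. Total boundary length (outer) = 40.48 mm.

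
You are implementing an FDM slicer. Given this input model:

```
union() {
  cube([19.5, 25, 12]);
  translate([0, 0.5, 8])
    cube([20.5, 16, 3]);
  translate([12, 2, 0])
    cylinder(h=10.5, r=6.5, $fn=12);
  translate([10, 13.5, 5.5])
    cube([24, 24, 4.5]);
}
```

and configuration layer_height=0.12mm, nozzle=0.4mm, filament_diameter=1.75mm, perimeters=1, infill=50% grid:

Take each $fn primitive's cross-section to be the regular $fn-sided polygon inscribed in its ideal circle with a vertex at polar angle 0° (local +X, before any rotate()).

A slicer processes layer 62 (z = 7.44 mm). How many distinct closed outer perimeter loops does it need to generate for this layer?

1

At z = 7.44 mm: the 19.5×25 cube contributes its full rectangle; the cube at (0, 0.5) does not reach this height (z outside [8, 11]); the r=6.5 cylinder at (12, 2) gives a regular 12-gon of circumradius 6.5 (constant along its height); the 24×24 cube at (10, 13.5) contributes its full rectangle; Taking the union: the regions partially overlap (shared area 197.55 mm²), so overlapping operands fuse into one piece — 1 connected region. The result has 1 disconnected region.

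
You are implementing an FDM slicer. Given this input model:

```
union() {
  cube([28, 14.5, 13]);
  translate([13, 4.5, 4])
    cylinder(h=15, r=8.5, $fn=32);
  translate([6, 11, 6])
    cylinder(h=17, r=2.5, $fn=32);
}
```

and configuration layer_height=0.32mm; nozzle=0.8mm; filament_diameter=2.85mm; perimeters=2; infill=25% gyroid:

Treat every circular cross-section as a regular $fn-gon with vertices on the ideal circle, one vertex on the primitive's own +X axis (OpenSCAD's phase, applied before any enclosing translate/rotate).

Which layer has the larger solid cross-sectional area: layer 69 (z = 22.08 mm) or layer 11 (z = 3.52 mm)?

Layer 69 (z = 22.08): the cube is absent (z outside [0, 13]); the cylinder at (13, 4.5) is absent (z outside [4, 19]); the r=2.5 cylinder at (6, 11) contributes a regular 32-gon of circumradius 2.5 (area = (32/2)·2.500²·sin(360°/32) = 19.51 mm²); Taking the union: only the r=2.5 cylinder at (6, 11) is present, so the union is just that shape — area = 19.51 mm². So its area = 19.51 mm². Layer 11 (z = 3.52): the 28×14.5 cube contributes its full rectangle (area 406.00 mm²); the cylinder at (13, 4.5) is absent (z outside [4, 19]); the cylinder at (6, 11) does not reach this height (z outside [6, 23]); Taking the union: only the 28×14.5 cube is present, so the union is just that shape — area = 406.00 mm². So its area = 406.00 mm². Layer 11 is larger (406.00 vs 19.51 mm²).

layer 11 (z = 3.52 mm)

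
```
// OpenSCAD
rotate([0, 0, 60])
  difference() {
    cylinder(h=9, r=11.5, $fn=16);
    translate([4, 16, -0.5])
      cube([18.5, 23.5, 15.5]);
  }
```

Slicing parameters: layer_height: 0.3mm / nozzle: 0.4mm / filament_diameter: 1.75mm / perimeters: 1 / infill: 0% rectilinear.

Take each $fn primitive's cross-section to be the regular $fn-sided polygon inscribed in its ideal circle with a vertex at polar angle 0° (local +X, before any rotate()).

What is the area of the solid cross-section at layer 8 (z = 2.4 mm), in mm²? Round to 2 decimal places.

404.88 mm²

At z = 2.4 mm: the r=11.5 cylinder gives a regular 16-gon of circumradius 11.5 (constant along its height) (area = (16/2)·11.500²·sin(360°/16) = 404.88 mm²); the 18.5×23.5 cube at (4, 16) contributes its full rectangle (area 434.75 mm²); Taking the first minus the rest: starting from the r=11.5 cylinder (404.88 mm²), the 18.5×23.5 cube at (4, 16) misses the remaining region (no effect) — area = 404.88 mm²; (rotated 60° about Z; rotation is an isometry so areas/perimeters/island counts are preserved). Overall, the cross-section is a single solid region. Net area = 404.88 mm².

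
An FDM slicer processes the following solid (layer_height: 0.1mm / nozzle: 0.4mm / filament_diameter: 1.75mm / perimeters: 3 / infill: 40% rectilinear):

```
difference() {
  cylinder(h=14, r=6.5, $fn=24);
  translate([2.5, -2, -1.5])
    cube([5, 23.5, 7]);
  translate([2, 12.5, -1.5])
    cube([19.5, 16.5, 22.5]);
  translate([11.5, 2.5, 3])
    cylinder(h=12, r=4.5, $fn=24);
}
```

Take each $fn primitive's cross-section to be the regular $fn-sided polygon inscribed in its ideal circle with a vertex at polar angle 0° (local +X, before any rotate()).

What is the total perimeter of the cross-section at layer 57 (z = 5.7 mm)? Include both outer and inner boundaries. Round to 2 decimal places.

At z = 5.7 mm: the r=6.5 cylinder gives a regular 24-gon of circumradius 6.5 (constant along its height) (perimeter = 2·24·6.500·sin(180°/24) = 40.72 mm); the cube at (2.5, -2) is not intersected at this z (z outside [-1.5, 5.5]); the cube at (2, 12.5) is present — its section is the full 19.5×16.5 rectangle (perimeter 72.00 mm); the r=4.5 cylinder at (11.5, 2.5) gives a regular 24-gon of circumradius 4.5 (constant along its height) (perimeter = 2·24·4.500·sin(180°/24) = 28.19 mm); Subtracting the remaining from the first: starting from the r=6.5 cylinder, the 19.5×16.5 cube at (2, 12.5) misses the remaining region (no effect); the r=4.5 cylinder at (11.5, 2.5) misses the remaining region (no effect) — boundary = 40.72 mm. Overall, the cross-section is a single solid region. Total boundary length (outer) = 40.72 mm.

40.72 mm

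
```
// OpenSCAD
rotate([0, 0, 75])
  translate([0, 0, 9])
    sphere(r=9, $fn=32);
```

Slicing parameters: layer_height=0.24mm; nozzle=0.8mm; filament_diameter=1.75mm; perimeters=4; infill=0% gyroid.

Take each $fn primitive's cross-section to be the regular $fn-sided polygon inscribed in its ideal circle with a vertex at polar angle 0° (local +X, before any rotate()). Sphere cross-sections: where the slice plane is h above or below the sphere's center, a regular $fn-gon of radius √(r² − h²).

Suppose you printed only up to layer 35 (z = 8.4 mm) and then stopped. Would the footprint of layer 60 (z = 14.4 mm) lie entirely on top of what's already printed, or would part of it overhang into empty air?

entirely on top

Compare the two slices. At z = 8.4: the r=9 sphere contributes a regular 32-gon of circumradius √(9²−0.6²) = 8.980 (area = (32/2)·8.980²·sin(360°/32) = 251.71 mm²); (rotated 75° about Z; rotation is an isometry so areas/perimeters/island counts are preserved). At z = 14.4: the r=9 sphere slices to a regular 32-gon of circumradius 7.200 (√(r²−h²) with h=5.4 from center) (area = (32/2)·7.200²·sin(360°/32) = 161.82 mm²); (rotated 75° about Z; rotation is an isometry so areas/perimeters/island counts are preserved). Checking containment: the cross-section at z = 14.4 is a subset of the cross-section at z = 8.4.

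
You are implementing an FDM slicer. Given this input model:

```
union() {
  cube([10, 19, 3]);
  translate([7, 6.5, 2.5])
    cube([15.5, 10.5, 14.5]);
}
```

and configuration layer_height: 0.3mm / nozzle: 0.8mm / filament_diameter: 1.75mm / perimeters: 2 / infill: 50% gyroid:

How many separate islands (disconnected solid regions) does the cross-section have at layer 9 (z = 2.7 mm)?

1

At z = 2.7 mm: the cube is present — its section is the full 10×19 rectangle; the 15.5×10.5 cube at (7, 6.5) contributes its full rectangle; Taking the union: the regions partially overlap (shared area 31.50 mm²), so overlapping operands fuse into one piece — 1 connected region. Overall, the cross-section is a single solid region. Island count = 1.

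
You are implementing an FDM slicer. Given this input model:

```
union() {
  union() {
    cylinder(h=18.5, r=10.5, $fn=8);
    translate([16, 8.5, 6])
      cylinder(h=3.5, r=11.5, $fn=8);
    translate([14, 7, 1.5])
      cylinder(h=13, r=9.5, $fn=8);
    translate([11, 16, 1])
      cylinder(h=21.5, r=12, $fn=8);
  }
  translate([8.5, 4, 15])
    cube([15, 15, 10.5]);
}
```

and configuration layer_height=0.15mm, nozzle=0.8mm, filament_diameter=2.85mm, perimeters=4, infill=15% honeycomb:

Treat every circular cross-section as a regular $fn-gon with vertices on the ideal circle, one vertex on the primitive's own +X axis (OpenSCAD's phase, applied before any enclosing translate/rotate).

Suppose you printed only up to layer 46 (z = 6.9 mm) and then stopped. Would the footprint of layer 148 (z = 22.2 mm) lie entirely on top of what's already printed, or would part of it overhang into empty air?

part overhangs

Compare the two slices. At z = 6.9: the cylinder: section is a regular 8-gon, circumradius r=10.5 (area = (8/2)·10.500²·sin(360°/8) = 311.83 mm²); the r=11.5 cylinder at (16, 8.5) contributes a regular 8-gon of circumradius 11.5 (area = (8/2)·11.500²·sin(360°/8) = 374.06 mm²); the r=9.5 cylinder at (14, 7) contributes a regular 8-gon of circumradius 9.5 (area = (8/2)·9.500²·sin(360°/8) = 255.27 mm²); the r=12 cylinder at (11, 16) contributes a regular 8-gon of circumradius 12 (area = (8/2)·12.000²·sin(360°/8) = 407.29 mm²); Taking the union: the regions partially overlap — summed areas 1348.45 mm² minus the doubly-counted overlap 474.98 mm² gives 873.47 mm² — area = 873.47 mm²; the cube at (8.5, 4) does not reach this height (z outside [15, 25.5]); Merging all regions: only the result so far is present, so the union is just that shape — area = 873.47 mm². At z = 22.2: the cylinder does not reach this height (z outside [0, 18.5]); the cylinder at (16, 8.5) is absent (z outside [6, 9.5]); the cylinder at (14, 7) does not reach this height (z outside [1.5, 14.5]); the cylinder at (11, 16): section is a regular 8-gon, circumradius r=12 (area = (8/2)·12.000²·sin(360°/8) = 407.29 mm²); Merging all regions: only the r=12 cylinder at (11, 16) is present, so the union is just that shape — area = 407.29 mm²; the 15×15 cube at (8.5, 4) contributes its full rectangle (area 225.00 mm²); Merging all regions: the regions partially overlap — summed areas 632.29 mm² minus the doubly-counted overlap 172.16 mm² gives 460.13 mm² — area = 460.13 mm². Checking containment: at z = 22.2 the cross-section extends beyond the z = 6.9 cross-section by about 2.56 mm².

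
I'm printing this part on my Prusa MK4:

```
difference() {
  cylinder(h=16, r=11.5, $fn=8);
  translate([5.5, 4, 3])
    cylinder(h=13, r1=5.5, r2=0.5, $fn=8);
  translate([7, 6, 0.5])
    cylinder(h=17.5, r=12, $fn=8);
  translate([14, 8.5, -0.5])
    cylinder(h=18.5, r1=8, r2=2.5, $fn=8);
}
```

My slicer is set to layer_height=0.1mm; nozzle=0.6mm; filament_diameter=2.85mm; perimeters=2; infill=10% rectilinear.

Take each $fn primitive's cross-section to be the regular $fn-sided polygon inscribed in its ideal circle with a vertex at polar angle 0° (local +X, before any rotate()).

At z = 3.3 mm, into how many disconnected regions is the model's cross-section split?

At z = 3.3 mm: the r=11.5 cylinder contributes a regular 8-gon of circumradius 11.5; the cone at (5.5, 4) (r1=5.5→r2=0.5) has section circumradius 5.385 here — a regular 8-gon; the cylinder at (7, 6): section is a regular 8-gon, circumradius r=12; the cone at (14, 8.5) (r1=8→r2=2.5) has section circumradius 6.870 here — a regular 8-gon; Taking the first minus the rest: starting from the r=11.5 cylinder, the cone at (5.5, 4) partially overlaps it — only the 76.68 mm² overlap (of its 82.01 mm²) is removed, clipping the outline; the r=12 cylinder at (7, 6) partially overlaps it — only the 114.57 mm² overlap (of its 407.29 mm²) is removed, clipping the outline; the cone at (14, 8.5) misses the remaining region (no effect) — 1 connected region. The result has 1 disconnected region.

1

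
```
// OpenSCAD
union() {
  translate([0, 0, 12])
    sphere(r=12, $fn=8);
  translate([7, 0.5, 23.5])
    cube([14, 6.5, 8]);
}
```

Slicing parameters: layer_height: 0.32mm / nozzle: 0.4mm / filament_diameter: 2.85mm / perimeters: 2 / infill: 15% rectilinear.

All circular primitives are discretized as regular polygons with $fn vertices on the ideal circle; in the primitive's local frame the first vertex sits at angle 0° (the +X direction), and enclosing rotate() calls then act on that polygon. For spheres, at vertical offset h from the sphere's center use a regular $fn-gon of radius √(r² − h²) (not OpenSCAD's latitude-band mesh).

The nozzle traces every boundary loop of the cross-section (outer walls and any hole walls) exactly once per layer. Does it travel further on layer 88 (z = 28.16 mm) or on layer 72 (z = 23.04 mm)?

layer 88 (z = 28.16 mm)

Layer 88 (z = 28.16): the sphere is absent (|z−center|=16.160 > r=12); the 14×6.5 cube at (7, 0.5) contributes its full rectangle (perimeter 41.00 mm); Taking the union: only the 14×6.5 cube at (7, 0.5) is present, so the union is just that shape — boundary = 41.00 mm. So its perimeter = 41.00 mm. Layer 72 (z = 23.04): the r=12 sphere contributes a regular 8-gon of circumradius √(12²−11.04²) = 4.703 (perimeter = 2·8·4.703·sin(180°/8) = 28.80 mm); the cube at (7, 0.5) is not intersected at this z (z outside [23.5, 31.5]); Combining (union): only the r=12 sphere is present, so the union is just that shape — boundary = 28.80 mm. So its perimeter = 28.80 mm. Layer 88 is larger (41.00 vs 28.80 mm).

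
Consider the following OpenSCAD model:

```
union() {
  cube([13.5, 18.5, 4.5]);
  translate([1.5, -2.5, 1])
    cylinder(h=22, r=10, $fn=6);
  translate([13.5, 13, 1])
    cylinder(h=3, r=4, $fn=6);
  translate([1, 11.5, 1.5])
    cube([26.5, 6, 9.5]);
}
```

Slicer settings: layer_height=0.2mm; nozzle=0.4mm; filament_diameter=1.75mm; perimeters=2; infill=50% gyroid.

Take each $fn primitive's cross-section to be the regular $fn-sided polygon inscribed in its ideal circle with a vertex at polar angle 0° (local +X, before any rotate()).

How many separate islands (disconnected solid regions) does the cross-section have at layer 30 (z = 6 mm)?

2

At z = 6 mm: the cube is absent (z outside [0, 4.5]); the r=10 cylinder at (1.5, -2.5) contributes a regular 6-gon of circumradius 10; the cylinder at (13.5, 13) does not reach this height (z outside [1, 4]); the 26.5×6 cube at (1, 11.5) contributes its full rectangle; Taking the union: the 2 present regions are separate (no shared area or edge), so areas and boundary lengths simply add and each stays a separate island — 2 connected regions. Overall, the cross-section has 2 separate islands. Island count = 2.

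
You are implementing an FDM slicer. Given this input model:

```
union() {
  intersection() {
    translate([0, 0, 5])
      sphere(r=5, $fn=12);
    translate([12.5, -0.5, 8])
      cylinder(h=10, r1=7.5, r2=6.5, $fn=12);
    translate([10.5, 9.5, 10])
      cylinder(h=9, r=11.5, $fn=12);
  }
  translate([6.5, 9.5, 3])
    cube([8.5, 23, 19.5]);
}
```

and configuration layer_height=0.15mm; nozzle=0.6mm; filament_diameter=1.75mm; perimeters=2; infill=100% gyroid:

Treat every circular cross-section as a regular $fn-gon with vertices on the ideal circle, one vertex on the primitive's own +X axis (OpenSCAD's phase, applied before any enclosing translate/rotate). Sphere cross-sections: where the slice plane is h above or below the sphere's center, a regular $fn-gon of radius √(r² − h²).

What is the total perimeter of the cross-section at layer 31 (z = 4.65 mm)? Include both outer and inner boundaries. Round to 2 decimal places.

63.00 mm

At z = 4.65 mm: the sphere: section is a regular 12-gon, circumradius = √(r²−h²) = √(5²−0.35²) = 4.988 (perimeter = 2·12·4.988·sin(180°/12) = 30.98 mm); the cone at (12.5, -0.5) does not reach this height (z outside [8, 18]); the cylinder at (10.5, 9.5) is not intersected at this z (z outside [10, 19]); Keeping only the common overlap: at least one operand is absent at this height, so nothing remains; the cube at (6.5, 9.5) (footprint 8.5×23) is included at this height (perimeter 63.00 mm); Merging all regions: only the 8.5×23 cube at (6.5, 9.5) is present, so the union is just that shape — boundary = 63.00 mm. Overall, the cross-section is a single solid region. Total boundary length (outer) = 63.00 mm.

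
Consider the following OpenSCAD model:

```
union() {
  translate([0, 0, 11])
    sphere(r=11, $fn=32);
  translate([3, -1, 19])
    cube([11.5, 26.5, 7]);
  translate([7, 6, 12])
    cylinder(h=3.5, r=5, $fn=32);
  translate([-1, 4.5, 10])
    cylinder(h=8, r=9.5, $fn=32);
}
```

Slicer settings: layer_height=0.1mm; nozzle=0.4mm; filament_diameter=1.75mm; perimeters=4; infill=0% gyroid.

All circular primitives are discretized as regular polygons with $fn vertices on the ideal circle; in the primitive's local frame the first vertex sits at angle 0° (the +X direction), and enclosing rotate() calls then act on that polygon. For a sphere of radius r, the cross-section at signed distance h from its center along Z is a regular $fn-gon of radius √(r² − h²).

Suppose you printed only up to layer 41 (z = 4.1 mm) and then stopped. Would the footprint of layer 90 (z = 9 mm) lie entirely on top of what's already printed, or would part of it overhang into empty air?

Compare the two slices. At z = 4.1: the r=11 sphere slices to a regular 32-gon of circumradius 8.567 (√(r²−h²) with h=6.9 from center) (area = (32/2)·8.567²·sin(360°/32) = 229.08 mm²); the cube at (3, -1) is not intersected at this z (z outside [19, 26]); the cylinder at (7, 6) does not reach this height (z outside [12, 15.5]); the cylinder at (-1, 4.5) is not intersected at this z (z outside [10, 18]); Combining (union): only the r=11 sphere is present, so the union is just that shape — area = 229.08 mm². At z = 9: the r=11 sphere contributes a regular 32-gon of circumradius √(11²−2²) = 10.817 (area = (32/2)·10.817²·sin(360°/32) = 365.21 mm²); the cube at (3, -1) does not reach this height (z outside [19, 26]); the cylinder at (7, 6) does not reach this height (z outside [12, 15.5]); the cylinder at (-1, 4.5) does not reach this height (z outside [10, 18]); Taking the union: only the r=11 sphere is present, so the union is just that shape — area = 365.21 mm². Checking containment: at z = 9 the cross-section extends beyond the z = 4.1 cross-section by about 136.13 mm².

part overhangs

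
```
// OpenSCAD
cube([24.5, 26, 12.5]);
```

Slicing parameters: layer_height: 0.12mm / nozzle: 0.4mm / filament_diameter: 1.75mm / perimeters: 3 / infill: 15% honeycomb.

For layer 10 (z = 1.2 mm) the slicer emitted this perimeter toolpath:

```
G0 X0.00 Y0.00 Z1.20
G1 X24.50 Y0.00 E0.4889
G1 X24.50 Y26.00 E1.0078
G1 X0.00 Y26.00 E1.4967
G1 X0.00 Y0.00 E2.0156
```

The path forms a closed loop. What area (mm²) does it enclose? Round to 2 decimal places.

637.00 mm²

Apply the shoelace formula to the sequence of (X, Y) vertices; enclosed area = 637.00 mm².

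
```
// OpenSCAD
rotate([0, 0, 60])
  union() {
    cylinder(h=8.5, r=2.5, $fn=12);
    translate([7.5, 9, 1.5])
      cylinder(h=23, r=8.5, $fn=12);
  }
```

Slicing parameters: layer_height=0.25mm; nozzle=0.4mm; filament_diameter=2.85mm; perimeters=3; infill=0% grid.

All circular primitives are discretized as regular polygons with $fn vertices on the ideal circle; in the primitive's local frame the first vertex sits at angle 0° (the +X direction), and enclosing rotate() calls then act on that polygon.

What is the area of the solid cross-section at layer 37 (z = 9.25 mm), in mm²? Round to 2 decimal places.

216.75 mm²

At z = 9.25 mm: the cylinder is not intersected at this z (z outside [0, 8.5]); the cylinder at (7.5, 9): section is a regular 12-gon, circumradius r=8.5 (area = (12/2)·8.500²·sin(360°/12) = 216.75 mm²); Taking the union: only the r=8.5 cylinder at (7.5, 9) is present, so the union is just that shape — area = 216.75 mm²; (rotated 60° about Z; rotation is an isometry so areas/perimeters/island counts are preserved). Overall, the cross-section is a single solid region. Net area = 216.75 mm².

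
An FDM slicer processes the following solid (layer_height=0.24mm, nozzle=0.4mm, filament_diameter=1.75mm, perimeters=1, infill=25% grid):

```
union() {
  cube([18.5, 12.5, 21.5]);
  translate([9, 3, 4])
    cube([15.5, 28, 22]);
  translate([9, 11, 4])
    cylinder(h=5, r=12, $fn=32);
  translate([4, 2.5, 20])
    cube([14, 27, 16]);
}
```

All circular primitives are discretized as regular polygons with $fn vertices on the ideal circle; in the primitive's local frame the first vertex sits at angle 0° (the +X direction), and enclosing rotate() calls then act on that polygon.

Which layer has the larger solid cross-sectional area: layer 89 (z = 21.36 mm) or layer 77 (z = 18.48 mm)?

layer 89 (z = 21.36 mm)

Layer 89 (z = 21.36): the cube is present — its section is the full 18.5×12.5 rectangle (area 231.25 mm²); the 15.5×28 cube at (9, 3) contributes its full rectangle (area 434.00 mm²); the cylinder at (9, 11) is absent (z outside [4, 9]); the cube at (4, 2.5) is present — its section is the full 14×27 rectangle (area 378.00 mm²); Taking the union: the regions partially overlap — summed areas 1043.25 mm² minus the doubly-counted overlap 383.25 mm² gives 660.00 mm² — area = 660.00 mm². So its area = 660.00 mm². Layer 77 (z = 18.48): the cube is present — its section is the full 18.5×12.5 rectangle (area 231.25 mm²); the cube at (9, 3) (footprint 15.5×28) is included at this height (area 434.00 mm²); the cylinder at (9, 11) is absent (z outside [4, 9]); the cube at (4, 2.5) is not intersected at this z (z outside [20, 36]); Combining (union): the regions partially overlap — summed areas 665.25 mm² minus the doubly-counted overlap 90.25 mm² gives 575.00 mm² — area = 575.00 mm². So its area = 575.00 mm². Layer 89 is larger (660.00 vs 575.00 mm²).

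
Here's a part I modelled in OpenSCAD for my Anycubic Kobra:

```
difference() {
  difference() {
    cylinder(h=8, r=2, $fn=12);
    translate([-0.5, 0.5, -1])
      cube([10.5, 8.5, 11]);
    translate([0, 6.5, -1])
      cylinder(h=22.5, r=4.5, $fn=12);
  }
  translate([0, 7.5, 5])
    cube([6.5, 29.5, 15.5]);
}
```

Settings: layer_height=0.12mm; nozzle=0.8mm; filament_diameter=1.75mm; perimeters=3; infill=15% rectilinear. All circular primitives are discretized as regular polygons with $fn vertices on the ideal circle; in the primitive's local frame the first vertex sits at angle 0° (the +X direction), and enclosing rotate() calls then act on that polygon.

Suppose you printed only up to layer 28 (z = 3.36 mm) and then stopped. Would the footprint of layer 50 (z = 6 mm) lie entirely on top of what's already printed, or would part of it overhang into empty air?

entirely on top

Compare the two slices. At z = 3.36: the r=2 cylinder gives a regular 12-gon of circumradius 2 (constant along its height) (area = (12/2)·2.000²·sin(360°/12) = 12.00 mm²); the 10.5×8.5 cube at (-0.5, 0.5) contributes its full rectangle (area 89.25 mm²); the r=4.5 cylinder at (0, 6.5) gives a regular 12-gon of circumradius 4.5 (constant along its height) (area = (12/2)·4.500²·sin(360°/12) = 60.75 mm²); Taking the first minus the rest: starting from the r=2 cylinder (12.00 mm²), the 10.5×8.5 cube at (-0.5, 0.5) partially overlaps it — only the 2.75 mm² overlap (of its 89.25 mm²) is removed, clipping the outline; the r=4.5 cylinder at (0, 6.5) misses the remaining region (no effect) — area = 9.25 mm²; the cube at (0, 7.5) is absent (z outside [5, 20.5]); Subtracting the remaining from the first: none of the subtracted shapes is present at this height, so the result so far is unchanged — area = 9.25 mm². At z = 6: the r=2 cylinder gives a regular 12-gon of circumradius 2 (constant along its height) (area = (12/2)·2.000²·sin(360°/12) = 12.00 mm²); the cube at (-0.5, 0.5) (footprint 10.5×8.5) is included at this height (area 89.25 mm²); the r=4.5 cylinder at (0, 6.5) gives a regular 12-gon of circumradius 4.5 (constant along its height) (area = (12/2)·4.500²·sin(360°/12) = 60.75 mm²); Taking the first minus the rest: starting from the r=2 cylinder (12.00 mm²), the 10.5×8.5 cube at (-0.5, 0.5) partially overlaps it — only the 2.75 mm² overlap (of its 89.25 mm²) is removed, clipping the outline; the r=4.5 cylinder at (0, 6.5) misses the remaining region (no effect) — area = 9.25 mm²; the cube at (0, 7.5) (footprint 6.5×29.5) is included at this height (area 191.75 mm²); Taking the first minus the rest: starting from that combined region (9.25 mm²), the 6.5×29.5 cube at (0, 7.5) misses the remaining region (no effect) — area = 9.25 mm². Checking containment: the cross-section at z = 6 is a subset of the cross-section at z = 3.36.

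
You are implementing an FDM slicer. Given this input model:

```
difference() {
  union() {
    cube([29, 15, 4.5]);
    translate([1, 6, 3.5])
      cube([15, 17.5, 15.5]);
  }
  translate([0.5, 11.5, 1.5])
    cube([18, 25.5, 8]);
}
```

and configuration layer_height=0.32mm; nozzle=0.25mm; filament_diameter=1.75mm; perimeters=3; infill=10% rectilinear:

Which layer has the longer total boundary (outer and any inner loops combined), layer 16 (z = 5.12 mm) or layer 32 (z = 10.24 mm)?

Layer 16 (z = 5.12): the cube is absent (z outside [0, 4.5]); the 15×17.5 cube at (1, 6) contributes its full rectangle (perimeter 65.00 mm); Taking the union: only the 15×17.5 cube at (1, 6) is present, so the union is just that shape — boundary = 65.00 mm; the 18×25.5 cube at (0.5, 11.5) contributes its full rectangle (perimeter 87.00 mm); Taking the first minus the rest: starting from that combined region, the 18×25.5 cube at (0.5, 11.5) partially overlaps it — only the 180.00 mm² overlap (of its 459.00 mm²) is removed, clipping the outline — boundary = 41.00 mm. So its perimeter = 41.00 mm. Layer 32 (z = 10.24): the cube is not intersected at this z (z outside [0, 4.5]); the cube at (1, 6) (footprint 15×17.5) is included at this height (perimeter 65.00 mm); Combining (union): only the 15×17.5 cube at (1, 6) is present, so the union is just that shape — boundary = 65.00 mm; the cube at (0.5, 11.5) is absent (z outside [1.5, 9.5]); Subtracting the remaining from the first: none of the subtracted shapes is present at this height, so that combined region is unchanged — boundary = 65.00 mm. So its perimeter = 65.00 mm. Layer 32 is larger (65.00 vs 41.00 mm).

layer 32 (z = 10.24 mm)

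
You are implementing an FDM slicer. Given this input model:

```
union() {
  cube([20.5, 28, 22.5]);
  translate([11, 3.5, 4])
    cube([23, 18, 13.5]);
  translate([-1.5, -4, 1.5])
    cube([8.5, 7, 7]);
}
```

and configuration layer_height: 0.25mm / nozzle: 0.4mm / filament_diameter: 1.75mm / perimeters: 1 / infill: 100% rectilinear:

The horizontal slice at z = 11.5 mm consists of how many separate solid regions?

At z = 11.5 mm: the cube (footprint 20.5×28) is included at this height; the cube at (11, 3.5) is present — its section is the full 23×18 rectangle; the cube at (-1.5, -4) is not intersected at this z (z outside [1.5, 8.5]); Combining (union): the regions partially overlap (shared area 171.00 mm²), so overlapping operands fuse into one piece — 1 connected region. The result has 1 disconnected region.

1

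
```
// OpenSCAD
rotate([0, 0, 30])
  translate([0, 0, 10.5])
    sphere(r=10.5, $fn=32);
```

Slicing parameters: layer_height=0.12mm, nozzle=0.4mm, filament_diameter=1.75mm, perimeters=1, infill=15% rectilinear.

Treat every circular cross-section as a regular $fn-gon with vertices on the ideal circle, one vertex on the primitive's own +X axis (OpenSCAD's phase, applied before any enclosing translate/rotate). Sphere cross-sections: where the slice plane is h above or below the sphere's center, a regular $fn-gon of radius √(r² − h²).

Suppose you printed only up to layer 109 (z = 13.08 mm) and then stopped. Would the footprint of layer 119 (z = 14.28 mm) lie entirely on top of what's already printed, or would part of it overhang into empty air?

entirely on top

Compare the two slices. At z = 13.08: the sphere: section is a regular 32-gon, circumradius = √(r²−h²) = √(10.5²−2.58²) = 10.178 (area = (32/2)·10.178²·sin(360°/32) = 323.36 mm²); (whole slice rotated 30° about Z — lengths, areas and connectivity unchanged). At z = 14.28: the sphere: section is a regular 32-gon, circumradius = √(r²−h²) = √(10.5²−3.78²) = 9.796 (area = (32/2)·9.796²·sin(360°/32) = 299.54 mm²); (whole slice rotated 30° about Z — lengths, areas and connectivity unchanged). Checking containment: the cross-section at z = 14.28 is a subset of the cross-section at z = 13.08.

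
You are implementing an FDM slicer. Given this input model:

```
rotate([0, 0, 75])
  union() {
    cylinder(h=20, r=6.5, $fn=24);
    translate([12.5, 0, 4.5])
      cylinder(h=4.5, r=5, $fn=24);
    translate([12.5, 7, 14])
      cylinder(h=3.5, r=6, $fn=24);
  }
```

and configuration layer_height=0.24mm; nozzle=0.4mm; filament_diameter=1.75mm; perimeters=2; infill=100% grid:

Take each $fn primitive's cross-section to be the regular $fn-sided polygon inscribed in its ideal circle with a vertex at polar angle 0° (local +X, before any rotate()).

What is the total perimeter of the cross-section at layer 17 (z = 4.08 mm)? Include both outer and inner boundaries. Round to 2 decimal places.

40.72 mm

At z = 4.08 mm: the r=6.5 cylinder contributes a regular 24-gon of circumradius 6.5 (perimeter = 2·24·6.500·sin(180°/24) = 40.72 mm); the cylinder at (12.5, 0) is not intersected at this z (z outside [4.5, 9]); the cylinder at (12.5, 7) does not reach this height (z outside [14, 17.5]); Merging all regions: only the r=6.5 cylinder is present, so the union is just that shape — boundary = 40.72 mm; (rotated 75° about Z; rotation is an isometry so areas/perimeters/island counts are preserved). Overall, the cross-section is a single solid region. Total boundary length (outer) = 40.72 mm.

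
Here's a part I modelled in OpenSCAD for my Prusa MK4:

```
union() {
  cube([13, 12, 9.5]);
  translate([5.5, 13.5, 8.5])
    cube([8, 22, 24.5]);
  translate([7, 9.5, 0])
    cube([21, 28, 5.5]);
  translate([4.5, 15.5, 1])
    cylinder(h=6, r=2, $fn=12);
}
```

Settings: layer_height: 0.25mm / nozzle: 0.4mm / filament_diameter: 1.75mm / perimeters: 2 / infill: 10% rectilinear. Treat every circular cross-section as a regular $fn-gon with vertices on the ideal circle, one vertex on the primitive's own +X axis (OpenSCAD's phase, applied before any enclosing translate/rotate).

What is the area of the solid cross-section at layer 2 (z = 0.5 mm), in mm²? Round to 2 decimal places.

At z = 0.5 mm: the cube is present — its section is the full 13×12 rectangle (area 156.00 mm²); the cube at (5.5, 13.5) is not intersected at this z (z outside [8.5, 33]); the cube at (7, 9.5) is present — its section is the full 21×28 rectangle (area 588.00 mm²); the cylinder at (4.5, 15.5) does not reach this height (z outside [1, 7]); Combining (union): the regions partially overlap — summed areas 744.00 mm² minus the doubly-counted overlap 15.00 mm² gives 729.00 mm² — area = 729.00 mm². Overall, the cross-section is a single solid region. Net area = 729.00 mm².

729.00 mm²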